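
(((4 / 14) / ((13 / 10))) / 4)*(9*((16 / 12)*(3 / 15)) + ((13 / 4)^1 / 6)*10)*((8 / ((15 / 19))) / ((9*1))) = 2546 / 5265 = 0.48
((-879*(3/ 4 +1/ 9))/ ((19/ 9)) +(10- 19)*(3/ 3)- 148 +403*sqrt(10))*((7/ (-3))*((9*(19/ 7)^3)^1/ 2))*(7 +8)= 636495345/ 392- 124387965*sqrt(10)/ 98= -2390055.58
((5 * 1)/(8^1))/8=5/64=0.08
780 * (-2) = -1560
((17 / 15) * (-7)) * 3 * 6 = -714 / 5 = -142.80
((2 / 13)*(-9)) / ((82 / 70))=-630 / 533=-1.18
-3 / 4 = -0.75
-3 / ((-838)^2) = -3 / 702244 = -0.00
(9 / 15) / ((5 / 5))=3 / 5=0.60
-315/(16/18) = -2835/8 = -354.38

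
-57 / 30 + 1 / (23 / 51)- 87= -86.68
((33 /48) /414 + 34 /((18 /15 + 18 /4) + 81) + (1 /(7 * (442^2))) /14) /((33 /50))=156075961175 /261568170864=0.60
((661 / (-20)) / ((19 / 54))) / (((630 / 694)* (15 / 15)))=-688101 / 6650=-103.47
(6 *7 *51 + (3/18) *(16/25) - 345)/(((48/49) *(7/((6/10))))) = 943481/6000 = 157.25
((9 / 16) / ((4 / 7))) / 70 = 9 / 640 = 0.01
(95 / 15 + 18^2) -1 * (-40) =1111 / 3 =370.33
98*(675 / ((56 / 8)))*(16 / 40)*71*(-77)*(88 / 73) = -1818542880 / 73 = -24911546.30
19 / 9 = 2.11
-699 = -699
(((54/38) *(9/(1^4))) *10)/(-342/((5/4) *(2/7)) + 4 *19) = -6075/41876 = -0.15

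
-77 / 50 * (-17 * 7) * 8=36652 / 25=1466.08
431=431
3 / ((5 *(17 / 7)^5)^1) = 50421 / 7099285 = 0.01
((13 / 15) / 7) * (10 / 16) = 0.08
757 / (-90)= -757 / 90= -8.41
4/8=1/2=0.50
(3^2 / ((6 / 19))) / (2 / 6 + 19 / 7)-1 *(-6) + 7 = 2861 / 128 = 22.35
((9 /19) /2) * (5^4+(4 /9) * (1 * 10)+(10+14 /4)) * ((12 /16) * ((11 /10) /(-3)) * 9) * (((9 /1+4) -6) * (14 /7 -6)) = 8020089 /760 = 10552.75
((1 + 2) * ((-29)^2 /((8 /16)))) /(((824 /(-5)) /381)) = -4806315 /412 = -11665.81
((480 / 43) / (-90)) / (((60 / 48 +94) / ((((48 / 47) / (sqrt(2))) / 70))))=-256 * sqrt(2) / 26950035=-0.00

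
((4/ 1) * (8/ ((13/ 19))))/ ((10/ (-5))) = -304/ 13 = -23.38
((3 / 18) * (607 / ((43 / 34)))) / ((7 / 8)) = 82552 / 903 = 91.42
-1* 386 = -386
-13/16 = -0.81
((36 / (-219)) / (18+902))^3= -27 / 4733169839000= -0.00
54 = 54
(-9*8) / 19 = -72 / 19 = -3.79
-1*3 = -3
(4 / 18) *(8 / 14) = 8 / 63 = 0.13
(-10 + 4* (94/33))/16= 23/264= 0.09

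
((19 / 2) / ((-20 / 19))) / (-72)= 361 / 2880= 0.13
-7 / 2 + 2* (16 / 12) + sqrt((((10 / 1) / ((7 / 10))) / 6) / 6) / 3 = -5 / 6 + 5* sqrt(7) / 63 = -0.62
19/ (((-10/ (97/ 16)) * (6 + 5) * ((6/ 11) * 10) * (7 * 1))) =-1843/ 67200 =-0.03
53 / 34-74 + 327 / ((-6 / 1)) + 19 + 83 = -424 / 17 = -24.94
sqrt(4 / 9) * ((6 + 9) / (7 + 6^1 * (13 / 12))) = 20 / 27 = 0.74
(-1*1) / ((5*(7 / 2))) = -2 / 35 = -0.06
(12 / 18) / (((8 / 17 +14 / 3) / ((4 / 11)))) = 68 / 1441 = 0.05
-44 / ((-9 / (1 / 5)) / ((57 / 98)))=418 / 735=0.57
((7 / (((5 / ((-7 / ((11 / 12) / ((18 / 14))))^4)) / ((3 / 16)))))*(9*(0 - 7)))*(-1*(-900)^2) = 1822425980256000 / 14641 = 124474146592.17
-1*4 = -4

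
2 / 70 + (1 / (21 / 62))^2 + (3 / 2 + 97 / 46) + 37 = 2502979 / 50715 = 49.35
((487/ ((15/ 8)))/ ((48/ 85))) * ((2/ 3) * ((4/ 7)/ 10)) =16558/ 945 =17.52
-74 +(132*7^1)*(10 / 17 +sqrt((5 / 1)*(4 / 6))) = 2156.51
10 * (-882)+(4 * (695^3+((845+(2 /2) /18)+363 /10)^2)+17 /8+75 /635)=2769070775005919 /2057400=1345907832.70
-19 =-19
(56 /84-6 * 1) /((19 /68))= -1088 /57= -19.09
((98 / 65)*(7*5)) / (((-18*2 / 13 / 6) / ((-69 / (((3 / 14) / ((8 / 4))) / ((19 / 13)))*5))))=20984740 / 39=538070.26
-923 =-923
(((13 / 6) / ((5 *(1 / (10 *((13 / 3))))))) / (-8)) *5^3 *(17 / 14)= -359125 / 1008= -356.27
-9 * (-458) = 4122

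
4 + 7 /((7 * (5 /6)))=26 /5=5.20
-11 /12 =-0.92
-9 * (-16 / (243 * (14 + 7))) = 16 / 567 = 0.03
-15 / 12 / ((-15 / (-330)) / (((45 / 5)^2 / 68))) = -4455 / 136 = -32.76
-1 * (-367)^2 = -134689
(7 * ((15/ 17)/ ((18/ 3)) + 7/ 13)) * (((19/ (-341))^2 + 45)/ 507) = 1849867621/ 4342979069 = 0.43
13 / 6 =2.17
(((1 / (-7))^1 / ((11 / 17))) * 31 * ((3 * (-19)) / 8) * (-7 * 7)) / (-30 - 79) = 210273 / 9592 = 21.92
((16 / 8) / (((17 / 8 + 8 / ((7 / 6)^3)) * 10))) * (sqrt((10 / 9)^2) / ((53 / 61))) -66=-618443942 / 9375435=-65.96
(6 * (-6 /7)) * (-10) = 360 /7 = 51.43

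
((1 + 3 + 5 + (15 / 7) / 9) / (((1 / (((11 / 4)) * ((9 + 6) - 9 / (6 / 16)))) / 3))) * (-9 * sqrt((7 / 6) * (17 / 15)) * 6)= 86427 * sqrt(1190) / 70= 42591.69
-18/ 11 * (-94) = 1692/ 11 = 153.82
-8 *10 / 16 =-5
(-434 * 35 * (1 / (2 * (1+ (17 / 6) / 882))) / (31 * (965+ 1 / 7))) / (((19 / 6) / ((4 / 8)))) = -0.04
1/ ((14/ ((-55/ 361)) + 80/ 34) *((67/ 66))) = -10285/ 934851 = -0.01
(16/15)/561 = 16/8415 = 0.00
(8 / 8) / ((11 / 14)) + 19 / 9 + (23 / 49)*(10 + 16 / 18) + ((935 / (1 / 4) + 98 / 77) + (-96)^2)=1283611 / 99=12965.77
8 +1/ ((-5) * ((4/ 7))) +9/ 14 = 1161/ 140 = 8.29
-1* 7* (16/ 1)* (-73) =8176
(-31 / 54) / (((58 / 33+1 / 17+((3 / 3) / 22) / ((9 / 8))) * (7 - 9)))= 5797 / 37500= 0.15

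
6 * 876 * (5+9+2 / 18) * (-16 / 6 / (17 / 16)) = -9493504 / 51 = -186147.14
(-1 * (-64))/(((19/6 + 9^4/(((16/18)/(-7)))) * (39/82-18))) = 41984/593937487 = 0.00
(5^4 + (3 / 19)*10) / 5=2381 / 19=125.32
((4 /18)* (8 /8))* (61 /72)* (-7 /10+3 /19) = -6283 /61560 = -0.10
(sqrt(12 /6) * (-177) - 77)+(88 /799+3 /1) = -177 * sqrt(2) - 59038 /799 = -324.21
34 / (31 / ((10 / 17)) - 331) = -340 / 2783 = -0.12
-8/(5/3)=-24/5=-4.80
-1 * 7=-7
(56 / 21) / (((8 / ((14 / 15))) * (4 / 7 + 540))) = 49 / 85140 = 0.00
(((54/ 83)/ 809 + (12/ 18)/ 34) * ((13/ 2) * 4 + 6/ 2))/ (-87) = -69901/ 10273491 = -0.01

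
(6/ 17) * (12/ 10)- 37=-3109/ 85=-36.58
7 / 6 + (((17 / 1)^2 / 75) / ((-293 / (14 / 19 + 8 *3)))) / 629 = 2402023 / 2059790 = 1.17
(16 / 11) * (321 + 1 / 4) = 5140 / 11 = 467.27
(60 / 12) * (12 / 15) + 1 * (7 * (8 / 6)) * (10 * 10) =2812 / 3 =937.33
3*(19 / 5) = 57 / 5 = 11.40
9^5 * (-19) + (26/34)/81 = -1544898974/1377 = -1121930.99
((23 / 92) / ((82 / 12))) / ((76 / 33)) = 99 / 6232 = 0.02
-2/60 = -1/30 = -0.03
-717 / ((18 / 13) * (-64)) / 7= 3107 / 2688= 1.16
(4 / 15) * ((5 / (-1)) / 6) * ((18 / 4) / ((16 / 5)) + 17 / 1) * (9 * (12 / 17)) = -1767 / 68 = -25.99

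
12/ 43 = 0.28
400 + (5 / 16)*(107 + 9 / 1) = 1745 / 4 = 436.25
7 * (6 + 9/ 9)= 49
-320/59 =-5.42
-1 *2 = -2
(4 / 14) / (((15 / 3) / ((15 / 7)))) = 6 / 49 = 0.12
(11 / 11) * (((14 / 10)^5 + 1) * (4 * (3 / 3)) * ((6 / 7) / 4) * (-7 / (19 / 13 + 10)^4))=-3415667112 / 1540263753125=-0.00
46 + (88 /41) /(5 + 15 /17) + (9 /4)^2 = 843409 /16400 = 51.43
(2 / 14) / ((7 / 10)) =10 / 49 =0.20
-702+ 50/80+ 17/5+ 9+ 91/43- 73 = -1306957/1720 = -759.86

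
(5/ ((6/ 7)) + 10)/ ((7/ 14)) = 95/ 3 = 31.67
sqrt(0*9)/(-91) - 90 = -90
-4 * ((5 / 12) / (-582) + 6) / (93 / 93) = -41899 / 1746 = -24.00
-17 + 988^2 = 976127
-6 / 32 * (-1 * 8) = 3 / 2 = 1.50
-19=-19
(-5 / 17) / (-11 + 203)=-5 / 3264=-0.00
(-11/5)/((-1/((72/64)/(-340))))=-99/13600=-0.01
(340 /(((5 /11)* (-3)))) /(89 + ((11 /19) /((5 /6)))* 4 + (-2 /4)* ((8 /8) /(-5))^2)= -710600 /261513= -2.72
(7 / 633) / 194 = 7 / 122802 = 0.00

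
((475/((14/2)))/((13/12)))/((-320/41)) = -11685/1456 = -8.03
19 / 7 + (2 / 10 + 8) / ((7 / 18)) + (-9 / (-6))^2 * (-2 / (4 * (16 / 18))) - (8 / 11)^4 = 104265531 / 4685120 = 22.25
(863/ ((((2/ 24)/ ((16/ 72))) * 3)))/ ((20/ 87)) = 50054/ 15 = 3336.93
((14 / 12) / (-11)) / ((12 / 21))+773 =204023 / 264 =772.81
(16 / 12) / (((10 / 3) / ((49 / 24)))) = 49 / 60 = 0.82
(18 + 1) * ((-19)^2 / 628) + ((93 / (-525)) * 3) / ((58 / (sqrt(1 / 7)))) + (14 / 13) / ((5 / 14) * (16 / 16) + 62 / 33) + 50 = 517842015 / 8433412 - 93 * sqrt(7) / 71050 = 61.40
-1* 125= -125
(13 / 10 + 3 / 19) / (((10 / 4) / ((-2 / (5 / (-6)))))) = 1.40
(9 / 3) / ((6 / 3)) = 3 / 2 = 1.50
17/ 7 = 2.43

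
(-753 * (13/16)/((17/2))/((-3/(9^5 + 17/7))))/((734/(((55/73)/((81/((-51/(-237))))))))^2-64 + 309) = 8670214374250/822924706428920543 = 0.00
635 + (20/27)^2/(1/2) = 463715/729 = 636.10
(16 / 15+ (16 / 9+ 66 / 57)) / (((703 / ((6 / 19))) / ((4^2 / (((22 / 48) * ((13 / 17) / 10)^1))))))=29785088 / 36290969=0.82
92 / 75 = 1.23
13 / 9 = 1.44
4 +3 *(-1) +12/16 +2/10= 39/20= 1.95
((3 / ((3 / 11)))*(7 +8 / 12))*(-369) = -31119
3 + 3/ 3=4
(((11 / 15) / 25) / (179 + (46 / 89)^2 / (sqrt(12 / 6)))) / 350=123539472529 / 263854750051331250-46092299 * sqrt(2) / 131927375025665625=0.00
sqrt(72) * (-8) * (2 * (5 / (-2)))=240 * sqrt(2)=339.41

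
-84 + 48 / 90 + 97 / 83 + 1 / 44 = -82.28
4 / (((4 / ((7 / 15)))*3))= 7 / 45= 0.16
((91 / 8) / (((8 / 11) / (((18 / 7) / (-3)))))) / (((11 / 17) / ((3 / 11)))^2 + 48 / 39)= -14505777 / 7422368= -1.95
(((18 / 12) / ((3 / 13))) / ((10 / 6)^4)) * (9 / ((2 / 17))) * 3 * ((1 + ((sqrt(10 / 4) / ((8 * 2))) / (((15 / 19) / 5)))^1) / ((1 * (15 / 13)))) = 13264641 * sqrt(10) / 400000 + 2094417 / 12500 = 272.42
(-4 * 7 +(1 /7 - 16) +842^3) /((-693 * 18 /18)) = -4178633509 /4851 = -861396.31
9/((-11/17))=-153/11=-13.91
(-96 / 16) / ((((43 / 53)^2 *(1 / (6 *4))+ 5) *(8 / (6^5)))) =-393170112 / 338929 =-1160.04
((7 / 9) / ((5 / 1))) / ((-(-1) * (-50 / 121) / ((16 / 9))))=-6776 / 10125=-0.67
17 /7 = 2.43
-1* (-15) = 15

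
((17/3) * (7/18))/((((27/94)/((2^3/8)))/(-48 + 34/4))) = -441847/1458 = -303.05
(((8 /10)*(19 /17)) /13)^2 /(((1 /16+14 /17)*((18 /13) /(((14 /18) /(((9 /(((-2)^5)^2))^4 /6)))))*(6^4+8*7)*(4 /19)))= 422326814275272704 /39862986400575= 10594.46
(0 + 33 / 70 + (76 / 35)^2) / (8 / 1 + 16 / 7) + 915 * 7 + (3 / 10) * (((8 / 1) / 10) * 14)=161503379 / 25200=6408.86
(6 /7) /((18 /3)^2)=0.02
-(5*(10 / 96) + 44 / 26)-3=-5.21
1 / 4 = 0.25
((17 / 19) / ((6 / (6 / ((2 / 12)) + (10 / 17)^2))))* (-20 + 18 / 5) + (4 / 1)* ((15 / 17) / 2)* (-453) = -4303814 / 4845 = -888.30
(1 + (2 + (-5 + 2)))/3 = 0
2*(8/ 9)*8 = 128/ 9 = 14.22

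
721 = 721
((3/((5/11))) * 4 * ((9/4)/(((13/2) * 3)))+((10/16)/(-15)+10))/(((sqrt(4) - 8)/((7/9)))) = -142009/84240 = -1.69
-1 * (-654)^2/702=-23762/39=-609.28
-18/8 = -9/4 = -2.25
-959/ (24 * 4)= -959/ 96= -9.99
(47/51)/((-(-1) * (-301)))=-0.00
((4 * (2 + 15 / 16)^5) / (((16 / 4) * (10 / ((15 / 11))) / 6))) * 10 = 10320525315 / 5767168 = 1789.53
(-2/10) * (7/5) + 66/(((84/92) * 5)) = 2481/175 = 14.18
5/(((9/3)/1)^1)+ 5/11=70/33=2.12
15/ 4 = 3.75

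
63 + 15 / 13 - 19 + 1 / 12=7057 / 156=45.24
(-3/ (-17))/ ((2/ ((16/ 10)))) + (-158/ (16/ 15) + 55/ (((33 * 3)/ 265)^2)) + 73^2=3377839081/ 605880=5575.10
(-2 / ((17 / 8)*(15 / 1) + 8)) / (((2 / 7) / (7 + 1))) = -448 / 319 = -1.40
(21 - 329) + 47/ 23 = -7037/ 23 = -305.96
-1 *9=-9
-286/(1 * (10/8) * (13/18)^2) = -28512/65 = -438.65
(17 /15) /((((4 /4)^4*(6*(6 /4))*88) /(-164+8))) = -221 /990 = -0.22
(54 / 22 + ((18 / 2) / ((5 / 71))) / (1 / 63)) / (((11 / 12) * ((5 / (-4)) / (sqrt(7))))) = -18596.51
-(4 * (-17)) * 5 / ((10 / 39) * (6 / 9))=1989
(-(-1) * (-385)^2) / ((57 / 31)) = 4594975 / 57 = 80613.60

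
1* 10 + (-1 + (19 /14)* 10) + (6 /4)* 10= 263 /7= 37.57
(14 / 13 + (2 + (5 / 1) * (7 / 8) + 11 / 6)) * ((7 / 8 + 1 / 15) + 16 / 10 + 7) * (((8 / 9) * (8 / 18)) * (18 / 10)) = 663413 / 10530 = 63.00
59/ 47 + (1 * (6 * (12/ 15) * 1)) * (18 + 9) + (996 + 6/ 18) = 794668/ 705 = 1127.19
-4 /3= -1.33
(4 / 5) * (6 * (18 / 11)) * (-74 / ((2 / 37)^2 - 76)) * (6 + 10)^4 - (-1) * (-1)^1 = 39835060621 / 79475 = 501227.56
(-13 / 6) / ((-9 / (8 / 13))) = 4 / 27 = 0.15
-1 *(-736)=736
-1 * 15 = -15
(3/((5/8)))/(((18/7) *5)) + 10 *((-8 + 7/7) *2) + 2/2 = -10397/75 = -138.63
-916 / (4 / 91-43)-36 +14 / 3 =-13042 / 1303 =-10.01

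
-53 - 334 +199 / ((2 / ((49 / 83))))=-54491 / 166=-328.26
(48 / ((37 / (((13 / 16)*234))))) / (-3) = -3042 / 37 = -82.22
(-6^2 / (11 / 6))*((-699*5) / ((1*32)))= 94365 / 44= 2144.66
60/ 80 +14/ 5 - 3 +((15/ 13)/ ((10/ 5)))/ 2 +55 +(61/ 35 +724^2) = 477052559/ 910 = 524233.58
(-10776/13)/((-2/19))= 102372/13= 7874.77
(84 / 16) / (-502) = -21 / 2008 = -0.01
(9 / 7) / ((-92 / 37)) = -333 / 644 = -0.52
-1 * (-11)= 11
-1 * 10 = -10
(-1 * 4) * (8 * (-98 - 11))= 3488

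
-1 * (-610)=610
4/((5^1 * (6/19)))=38/15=2.53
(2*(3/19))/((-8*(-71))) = 3/5396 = 0.00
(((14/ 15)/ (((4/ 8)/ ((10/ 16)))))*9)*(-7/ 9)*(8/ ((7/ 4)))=-112/ 3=-37.33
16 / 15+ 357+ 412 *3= 23911 / 15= 1594.07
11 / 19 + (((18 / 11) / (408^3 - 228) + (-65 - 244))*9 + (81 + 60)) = -6244285382933 / 2365778426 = -2639.42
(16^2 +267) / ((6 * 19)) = 523 / 114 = 4.59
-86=-86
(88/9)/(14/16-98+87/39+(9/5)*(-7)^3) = -45760/3333537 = -0.01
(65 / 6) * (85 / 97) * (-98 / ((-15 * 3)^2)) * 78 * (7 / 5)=-1970878 / 39285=-50.17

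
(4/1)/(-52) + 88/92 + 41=12522/299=41.88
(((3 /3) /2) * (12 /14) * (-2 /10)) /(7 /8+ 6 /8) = -24 /455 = -0.05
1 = 1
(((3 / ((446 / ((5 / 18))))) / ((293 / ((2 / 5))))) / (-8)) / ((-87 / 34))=17 / 136427832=0.00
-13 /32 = -0.41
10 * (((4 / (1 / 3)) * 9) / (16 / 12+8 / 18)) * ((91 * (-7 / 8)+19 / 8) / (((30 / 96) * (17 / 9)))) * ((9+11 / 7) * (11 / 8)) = -275043681 / 238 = -1155645.72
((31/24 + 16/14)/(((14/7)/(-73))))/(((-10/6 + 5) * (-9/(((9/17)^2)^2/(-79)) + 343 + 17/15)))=-53217/18755296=-0.00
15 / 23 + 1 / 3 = 68 / 69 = 0.99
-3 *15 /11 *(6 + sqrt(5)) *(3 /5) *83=-13446 /11 - 2241 *sqrt(5) /11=-1677.91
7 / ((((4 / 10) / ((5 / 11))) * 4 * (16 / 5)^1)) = 875 / 1408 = 0.62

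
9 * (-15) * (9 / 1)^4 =-885735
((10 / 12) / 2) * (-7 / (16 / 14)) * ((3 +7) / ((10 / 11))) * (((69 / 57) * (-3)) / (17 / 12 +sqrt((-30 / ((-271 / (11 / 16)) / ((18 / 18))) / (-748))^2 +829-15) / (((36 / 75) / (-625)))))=-17847805937500 * sqrt(17691342321889) / 27354777313401069641953-2862740097472640 / 27354777313401069641953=-0.00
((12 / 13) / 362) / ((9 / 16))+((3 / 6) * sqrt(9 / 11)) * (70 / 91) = 32 / 7059+15 * sqrt(11) / 143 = 0.35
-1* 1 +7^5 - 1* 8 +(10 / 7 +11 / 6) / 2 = 1411169 / 84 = 16799.63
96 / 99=32 / 33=0.97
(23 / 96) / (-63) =-23 / 6048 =-0.00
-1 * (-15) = 15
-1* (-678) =678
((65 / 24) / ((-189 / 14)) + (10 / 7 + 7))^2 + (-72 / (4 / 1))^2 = 391.70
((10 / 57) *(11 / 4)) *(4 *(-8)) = -880 / 57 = -15.44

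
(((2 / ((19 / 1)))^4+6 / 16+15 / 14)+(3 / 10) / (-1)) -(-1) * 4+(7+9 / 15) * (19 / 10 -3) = -586291779 / 182449400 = -3.21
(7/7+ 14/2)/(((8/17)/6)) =102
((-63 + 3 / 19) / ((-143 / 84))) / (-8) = -12537 / 2717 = -4.61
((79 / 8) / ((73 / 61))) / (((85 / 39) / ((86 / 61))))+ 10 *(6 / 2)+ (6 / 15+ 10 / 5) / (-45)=13136389 / 372300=35.28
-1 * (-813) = 813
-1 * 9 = -9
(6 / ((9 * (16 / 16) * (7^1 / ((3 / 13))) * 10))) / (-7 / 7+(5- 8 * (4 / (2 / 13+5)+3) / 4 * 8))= -67 / 1719900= -0.00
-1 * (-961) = 961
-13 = -13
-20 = -20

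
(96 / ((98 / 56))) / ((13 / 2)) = 768 / 91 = 8.44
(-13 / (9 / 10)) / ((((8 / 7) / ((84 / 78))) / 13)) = -3185 / 18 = -176.94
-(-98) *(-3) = -294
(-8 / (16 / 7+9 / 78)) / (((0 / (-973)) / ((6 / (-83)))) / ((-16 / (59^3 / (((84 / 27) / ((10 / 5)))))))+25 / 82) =-119392 / 10925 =-10.93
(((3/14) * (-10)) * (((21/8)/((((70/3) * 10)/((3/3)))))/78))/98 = -9/2853760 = -0.00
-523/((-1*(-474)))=-523/474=-1.10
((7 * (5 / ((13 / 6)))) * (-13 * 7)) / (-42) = 35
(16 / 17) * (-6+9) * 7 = 336 / 17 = 19.76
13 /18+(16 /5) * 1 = 353 /90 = 3.92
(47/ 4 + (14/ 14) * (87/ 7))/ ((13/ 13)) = 24.18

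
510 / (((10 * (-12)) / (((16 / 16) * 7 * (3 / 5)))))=-357 / 20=-17.85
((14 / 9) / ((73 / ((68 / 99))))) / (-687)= -952 / 44684541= -0.00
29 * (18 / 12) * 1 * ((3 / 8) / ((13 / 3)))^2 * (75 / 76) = 528525 / 1644032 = 0.32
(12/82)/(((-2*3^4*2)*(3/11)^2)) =-121/19926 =-0.01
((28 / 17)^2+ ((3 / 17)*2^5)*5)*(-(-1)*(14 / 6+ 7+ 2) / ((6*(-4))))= -2236 / 153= -14.61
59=59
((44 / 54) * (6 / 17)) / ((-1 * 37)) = -44 / 5661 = -0.01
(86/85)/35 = 86/2975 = 0.03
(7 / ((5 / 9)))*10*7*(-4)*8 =-28224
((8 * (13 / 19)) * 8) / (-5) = -832 / 95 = -8.76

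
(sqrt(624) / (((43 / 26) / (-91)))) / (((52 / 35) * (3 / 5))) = -31850 * sqrt(39) / 129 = -1541.89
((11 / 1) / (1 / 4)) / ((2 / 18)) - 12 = 384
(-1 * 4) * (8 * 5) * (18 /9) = -320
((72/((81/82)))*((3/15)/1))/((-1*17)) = -656/765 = -0.86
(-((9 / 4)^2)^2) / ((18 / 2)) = -729 / 256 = -2.85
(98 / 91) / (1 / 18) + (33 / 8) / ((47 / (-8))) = 11415 / 611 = 18.68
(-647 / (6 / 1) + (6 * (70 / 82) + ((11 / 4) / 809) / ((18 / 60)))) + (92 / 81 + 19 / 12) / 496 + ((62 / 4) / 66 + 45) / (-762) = -765162932031539 / 7446556193472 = -102.75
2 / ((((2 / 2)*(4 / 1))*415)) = 1 / 830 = 0.00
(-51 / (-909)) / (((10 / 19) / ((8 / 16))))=323 / 6060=0.05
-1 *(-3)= 3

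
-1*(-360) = 360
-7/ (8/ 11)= -77/ 8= -9.62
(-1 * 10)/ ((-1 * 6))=5/ 3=1.67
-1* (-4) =4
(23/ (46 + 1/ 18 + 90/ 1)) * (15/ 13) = 6210/ 31837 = 0.20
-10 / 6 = -5 / 3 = -1.67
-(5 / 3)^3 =-125 / 27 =-4.63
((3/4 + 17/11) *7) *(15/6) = 3535/88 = 40.17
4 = 4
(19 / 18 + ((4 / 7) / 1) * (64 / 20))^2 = 3301489 / 396900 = 8.32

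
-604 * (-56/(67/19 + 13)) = 321328/157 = 2046.68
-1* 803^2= -644809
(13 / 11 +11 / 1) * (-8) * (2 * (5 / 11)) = -10720 / 121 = -88.60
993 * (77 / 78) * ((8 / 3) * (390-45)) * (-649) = -7608888980 / 13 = -585299152.31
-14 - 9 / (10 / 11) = -239 / 10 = -23.90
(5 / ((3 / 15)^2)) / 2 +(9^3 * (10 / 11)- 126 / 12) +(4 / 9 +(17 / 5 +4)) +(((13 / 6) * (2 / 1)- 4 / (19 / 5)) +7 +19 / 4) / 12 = 108921077 / 150480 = 723.82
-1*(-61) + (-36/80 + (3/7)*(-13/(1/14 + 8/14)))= 3113/60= 51.88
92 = 92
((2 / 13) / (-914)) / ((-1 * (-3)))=-1 / 17823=-0.00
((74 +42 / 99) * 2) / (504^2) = 0.00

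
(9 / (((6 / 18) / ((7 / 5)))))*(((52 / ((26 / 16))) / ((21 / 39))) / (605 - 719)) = -1872 / 95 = -19.71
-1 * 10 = -10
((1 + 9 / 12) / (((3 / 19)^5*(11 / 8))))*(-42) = -485315404 / 891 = -544686.20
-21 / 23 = -0.91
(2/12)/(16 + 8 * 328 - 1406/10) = 5/74982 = 0.00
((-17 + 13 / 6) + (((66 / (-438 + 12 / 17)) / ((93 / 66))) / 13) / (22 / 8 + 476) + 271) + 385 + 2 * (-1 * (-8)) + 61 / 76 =15938339973663 / 24223532060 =657.97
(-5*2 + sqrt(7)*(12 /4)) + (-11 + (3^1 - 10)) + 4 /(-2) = -30 + 3*sqrt(7) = -22.06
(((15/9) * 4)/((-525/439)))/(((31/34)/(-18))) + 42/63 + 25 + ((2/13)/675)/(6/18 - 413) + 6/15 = 53480884838/392894775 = 136.12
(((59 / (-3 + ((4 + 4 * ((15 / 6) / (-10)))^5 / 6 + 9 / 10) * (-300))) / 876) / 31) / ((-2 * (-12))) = -59 / 8096615712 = -0.00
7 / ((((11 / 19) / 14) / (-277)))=-515774 / 11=-46888.55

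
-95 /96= -0.99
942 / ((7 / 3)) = 2826 / 7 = 403.71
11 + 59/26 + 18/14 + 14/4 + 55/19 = 36222/1729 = 20.95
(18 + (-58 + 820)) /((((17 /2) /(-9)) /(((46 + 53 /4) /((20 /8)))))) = -332748 /17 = -19573.41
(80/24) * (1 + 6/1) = 70/3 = 23.33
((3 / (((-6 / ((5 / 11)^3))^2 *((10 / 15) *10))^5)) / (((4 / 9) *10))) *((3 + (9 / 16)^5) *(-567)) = -12034234464168548583984375 / 153486565539052170797353197517736613257412608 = -0.00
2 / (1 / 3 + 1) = 3 / 2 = 1.50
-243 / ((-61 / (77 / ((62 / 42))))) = 392931 / 1891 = 207.79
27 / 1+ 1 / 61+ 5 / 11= 18433 / 671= 27.47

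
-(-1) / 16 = 1 / 16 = 0.06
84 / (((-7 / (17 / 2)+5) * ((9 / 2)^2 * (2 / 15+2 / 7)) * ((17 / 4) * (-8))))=-490 / 7029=-0.07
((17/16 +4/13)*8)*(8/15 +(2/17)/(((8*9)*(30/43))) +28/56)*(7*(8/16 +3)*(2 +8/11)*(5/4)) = 442574125/466752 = 948.20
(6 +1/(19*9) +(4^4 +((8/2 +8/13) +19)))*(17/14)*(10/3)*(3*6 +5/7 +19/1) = 4749321280/108927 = 43600.96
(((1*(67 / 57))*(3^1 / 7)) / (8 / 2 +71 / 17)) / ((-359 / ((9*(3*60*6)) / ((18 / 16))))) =-9840960 / 6636833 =-1.48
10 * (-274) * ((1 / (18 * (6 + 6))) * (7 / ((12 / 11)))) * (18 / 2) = -52745 / 72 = -732.57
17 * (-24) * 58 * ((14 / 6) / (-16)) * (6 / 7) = 2958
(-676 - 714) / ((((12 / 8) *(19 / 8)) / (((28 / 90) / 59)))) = -62272 / 30267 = -2.06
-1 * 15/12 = -5/4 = -1.25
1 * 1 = 1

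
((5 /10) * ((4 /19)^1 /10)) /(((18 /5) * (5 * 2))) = 1 /3420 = 0.00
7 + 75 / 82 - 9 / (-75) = 16471 / 2050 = 8.03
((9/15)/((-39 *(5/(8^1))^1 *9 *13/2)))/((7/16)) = -256/266175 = -0.00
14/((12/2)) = 7/3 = 2.33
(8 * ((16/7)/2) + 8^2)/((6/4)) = 1024/21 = 48.76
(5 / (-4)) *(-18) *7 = 157.50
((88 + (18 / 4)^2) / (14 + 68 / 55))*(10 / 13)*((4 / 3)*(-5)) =-595375 / 16341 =-36.43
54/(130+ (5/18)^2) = 17496/42145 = 0.42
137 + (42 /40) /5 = 13721 /100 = 137.21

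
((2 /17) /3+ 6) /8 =77 /102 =0.75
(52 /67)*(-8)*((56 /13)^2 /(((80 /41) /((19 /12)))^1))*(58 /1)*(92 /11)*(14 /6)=-45624422144 /431145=-105821.53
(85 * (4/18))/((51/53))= 530/27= 19.63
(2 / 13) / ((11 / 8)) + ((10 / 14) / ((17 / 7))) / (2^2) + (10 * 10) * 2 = 1946603 / 9724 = 200.19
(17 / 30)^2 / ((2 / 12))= 1.93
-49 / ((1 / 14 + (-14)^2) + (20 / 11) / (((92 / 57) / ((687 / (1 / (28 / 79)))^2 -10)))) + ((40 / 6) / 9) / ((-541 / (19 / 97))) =-699103638887554 / 699220251860723325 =-0.00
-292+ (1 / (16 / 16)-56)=-347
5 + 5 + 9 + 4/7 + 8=193/7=27.57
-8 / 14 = -4 / 7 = -0.57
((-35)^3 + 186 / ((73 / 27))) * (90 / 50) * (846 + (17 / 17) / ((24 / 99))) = -191269127277 / 2920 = -65503125.78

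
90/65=18/13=1.38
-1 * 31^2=-961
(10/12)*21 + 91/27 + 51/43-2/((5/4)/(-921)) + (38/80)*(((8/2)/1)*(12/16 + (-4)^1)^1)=69171517/46440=1489.48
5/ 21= 0.24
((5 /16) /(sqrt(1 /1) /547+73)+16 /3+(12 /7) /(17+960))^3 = 342873911723853733812712385765875 /2252499538384369606883260760064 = 152.22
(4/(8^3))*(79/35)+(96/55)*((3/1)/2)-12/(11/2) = 22373/49280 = 0.45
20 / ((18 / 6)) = 20 / 3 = 6.67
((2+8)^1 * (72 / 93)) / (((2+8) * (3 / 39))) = 312 / 31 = 10.06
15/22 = 0.68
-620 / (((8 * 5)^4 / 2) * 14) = -31 / 896000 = -0.00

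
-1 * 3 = -3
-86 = -86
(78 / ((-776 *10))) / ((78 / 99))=-99 / 7760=-0.01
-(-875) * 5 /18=4375 /18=243.06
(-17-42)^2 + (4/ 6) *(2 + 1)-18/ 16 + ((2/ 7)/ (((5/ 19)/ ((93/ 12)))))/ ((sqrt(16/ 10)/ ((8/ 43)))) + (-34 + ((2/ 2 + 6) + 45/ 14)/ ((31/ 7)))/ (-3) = 3493.68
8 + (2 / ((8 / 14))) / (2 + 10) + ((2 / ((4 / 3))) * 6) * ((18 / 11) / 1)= 6077 / 264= 23.02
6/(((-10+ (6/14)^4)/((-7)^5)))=242121642/23929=10118.34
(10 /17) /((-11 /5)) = -50 /187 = -0.27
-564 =-564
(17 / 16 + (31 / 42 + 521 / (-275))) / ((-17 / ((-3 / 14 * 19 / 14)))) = -164939 / 102625600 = -0.00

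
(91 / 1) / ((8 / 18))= 819 / 4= 204.75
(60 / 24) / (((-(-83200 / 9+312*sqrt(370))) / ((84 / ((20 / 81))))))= 413343*sqrt(370) / 77016160+76545 / 481351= 0.26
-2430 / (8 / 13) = -15795 / 4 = -3948.75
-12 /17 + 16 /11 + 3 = 701 /187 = 3.75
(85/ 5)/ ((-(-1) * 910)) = 17/ 910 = 0.02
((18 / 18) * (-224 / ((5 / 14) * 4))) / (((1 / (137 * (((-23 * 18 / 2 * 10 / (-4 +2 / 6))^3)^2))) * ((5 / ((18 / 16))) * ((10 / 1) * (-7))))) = 3960050321461435375608000 / 1771561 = 2235345168166061104.08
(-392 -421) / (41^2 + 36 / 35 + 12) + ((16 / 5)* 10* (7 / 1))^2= 2974956761 / 59291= 50175.52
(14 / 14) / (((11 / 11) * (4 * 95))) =1 / 380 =0.00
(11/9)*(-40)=-440/9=-48.89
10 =10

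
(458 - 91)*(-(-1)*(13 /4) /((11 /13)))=62023 /44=1409.61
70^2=4900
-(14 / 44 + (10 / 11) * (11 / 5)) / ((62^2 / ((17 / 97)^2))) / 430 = -14739 / 342151134160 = -0.00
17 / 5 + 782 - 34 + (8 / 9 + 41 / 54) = 203323 / 270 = 753.05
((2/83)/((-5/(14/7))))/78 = -2/16185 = -0.00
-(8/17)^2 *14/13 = -896/3757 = -0.24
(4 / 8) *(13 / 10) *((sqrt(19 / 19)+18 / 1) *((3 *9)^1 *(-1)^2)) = 6669 / 20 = 333.45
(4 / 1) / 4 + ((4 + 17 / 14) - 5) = 17 / 14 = 1.21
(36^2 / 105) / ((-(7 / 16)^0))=-12.34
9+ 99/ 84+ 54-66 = -51/ 28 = -1.82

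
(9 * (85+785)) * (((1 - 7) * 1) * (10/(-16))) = 58725/2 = 29362.50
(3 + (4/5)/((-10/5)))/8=13/40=0.32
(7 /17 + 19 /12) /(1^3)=407 /204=2.00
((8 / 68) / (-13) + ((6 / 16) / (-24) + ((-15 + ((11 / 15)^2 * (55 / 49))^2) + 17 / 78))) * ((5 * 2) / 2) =-993179109541 / 13753696320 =-72.21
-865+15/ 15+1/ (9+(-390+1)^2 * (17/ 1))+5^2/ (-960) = -213377050973/ 246956736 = -864.03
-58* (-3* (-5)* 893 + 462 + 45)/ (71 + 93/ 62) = -55608/ 5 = -11121.60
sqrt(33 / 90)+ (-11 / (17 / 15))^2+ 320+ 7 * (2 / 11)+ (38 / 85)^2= sqrt(330) / 30+ 33035909 / 79475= 416.28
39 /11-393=-4284 /11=-389.45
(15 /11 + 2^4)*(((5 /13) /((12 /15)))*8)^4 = 1193750000 /314171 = 3799.68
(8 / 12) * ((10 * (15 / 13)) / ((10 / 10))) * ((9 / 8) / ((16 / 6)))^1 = 675 / 208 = 3.25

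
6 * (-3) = -18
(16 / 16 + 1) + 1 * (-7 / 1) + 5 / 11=-50 / 11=-4.55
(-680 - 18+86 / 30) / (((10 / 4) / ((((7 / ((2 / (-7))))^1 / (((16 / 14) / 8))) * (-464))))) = -1659477904 / 75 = -22126372.05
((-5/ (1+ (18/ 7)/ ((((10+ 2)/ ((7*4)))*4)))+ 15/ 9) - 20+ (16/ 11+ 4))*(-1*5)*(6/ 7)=4910/ 77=63.77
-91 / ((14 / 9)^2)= -1053 / 28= -37.61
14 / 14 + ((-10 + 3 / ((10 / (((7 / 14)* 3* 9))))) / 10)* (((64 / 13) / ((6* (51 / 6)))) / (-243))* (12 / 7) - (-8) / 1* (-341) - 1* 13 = -216391468 / 78975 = -2740.00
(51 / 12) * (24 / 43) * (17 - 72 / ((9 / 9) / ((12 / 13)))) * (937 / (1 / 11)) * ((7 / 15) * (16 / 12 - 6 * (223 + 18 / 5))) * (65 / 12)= 4151982813.67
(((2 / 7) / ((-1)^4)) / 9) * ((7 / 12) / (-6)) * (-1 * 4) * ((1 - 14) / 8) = -13 / 648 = -0.02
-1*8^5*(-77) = 2523136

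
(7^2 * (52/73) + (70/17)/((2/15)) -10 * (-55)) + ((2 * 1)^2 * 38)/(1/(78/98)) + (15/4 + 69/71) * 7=13294584071/17269756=769.82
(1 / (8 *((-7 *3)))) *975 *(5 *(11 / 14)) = -17875 / 784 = -22.80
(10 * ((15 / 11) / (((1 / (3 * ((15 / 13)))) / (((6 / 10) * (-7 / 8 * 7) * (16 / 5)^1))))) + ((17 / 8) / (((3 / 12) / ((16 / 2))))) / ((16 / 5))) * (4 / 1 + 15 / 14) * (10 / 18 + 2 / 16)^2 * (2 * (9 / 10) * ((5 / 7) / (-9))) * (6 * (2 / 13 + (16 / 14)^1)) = 8954217895 / 6424704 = 1393.72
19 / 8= 2.38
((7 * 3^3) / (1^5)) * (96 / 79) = 18144 / 79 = 229.67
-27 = -27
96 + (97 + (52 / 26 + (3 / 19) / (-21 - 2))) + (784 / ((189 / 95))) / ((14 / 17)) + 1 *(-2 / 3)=7938898 / 11799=672.84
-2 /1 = -2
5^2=25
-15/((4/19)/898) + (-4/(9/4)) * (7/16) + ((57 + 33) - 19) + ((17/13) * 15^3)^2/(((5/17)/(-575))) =-115841825514899/3042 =-38080810491.42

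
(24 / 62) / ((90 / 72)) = 48 / 155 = 0.31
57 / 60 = 19 / 20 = 0.95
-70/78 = -35/39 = -0.90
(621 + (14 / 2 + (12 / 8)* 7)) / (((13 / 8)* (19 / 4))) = 20432 / 247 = 82.72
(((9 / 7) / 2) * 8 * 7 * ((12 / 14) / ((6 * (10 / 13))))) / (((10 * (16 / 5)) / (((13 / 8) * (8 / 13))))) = 117 / 560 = 0.21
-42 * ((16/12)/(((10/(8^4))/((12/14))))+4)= -99144/5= -19828.80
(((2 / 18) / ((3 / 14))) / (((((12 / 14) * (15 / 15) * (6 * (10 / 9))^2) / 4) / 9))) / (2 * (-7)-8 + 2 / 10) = -0.02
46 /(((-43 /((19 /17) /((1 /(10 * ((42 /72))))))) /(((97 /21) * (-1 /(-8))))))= -211945 /52632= -4.03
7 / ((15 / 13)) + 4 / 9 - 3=158 / 45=3.51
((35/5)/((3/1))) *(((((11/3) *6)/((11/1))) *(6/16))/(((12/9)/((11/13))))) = 231/208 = 1.11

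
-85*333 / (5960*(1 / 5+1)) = -3.96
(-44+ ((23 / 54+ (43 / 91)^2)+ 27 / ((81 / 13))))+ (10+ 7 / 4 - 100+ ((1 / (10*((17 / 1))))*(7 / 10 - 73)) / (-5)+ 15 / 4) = -234581979599 / 1900489500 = -123.43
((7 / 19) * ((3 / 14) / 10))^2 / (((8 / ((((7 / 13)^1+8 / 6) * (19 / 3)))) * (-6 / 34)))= -1241 / 2371200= -0.00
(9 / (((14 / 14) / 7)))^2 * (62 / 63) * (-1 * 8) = -31248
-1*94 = -94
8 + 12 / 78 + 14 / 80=4331 / 520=8.33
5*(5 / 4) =25 / 4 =6.25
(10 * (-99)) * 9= -8910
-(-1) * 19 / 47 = 19 / 47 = 0.40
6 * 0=0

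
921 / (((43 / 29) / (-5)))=-3105.70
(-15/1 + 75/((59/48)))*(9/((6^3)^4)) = 905/4756672512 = 0.00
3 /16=0.19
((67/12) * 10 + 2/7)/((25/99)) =222.23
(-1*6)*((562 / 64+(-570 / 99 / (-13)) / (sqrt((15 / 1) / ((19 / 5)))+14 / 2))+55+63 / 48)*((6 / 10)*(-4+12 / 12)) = 861453261 / 1224080 - 855*sqrt(57) / 30602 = 703.54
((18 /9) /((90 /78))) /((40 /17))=221 /300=0.74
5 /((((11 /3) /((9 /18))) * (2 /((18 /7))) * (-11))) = -135 /1694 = -0.08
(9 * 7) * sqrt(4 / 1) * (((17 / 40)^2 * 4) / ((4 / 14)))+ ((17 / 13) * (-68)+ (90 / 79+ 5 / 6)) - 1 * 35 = 242378569 / 1232400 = 196.67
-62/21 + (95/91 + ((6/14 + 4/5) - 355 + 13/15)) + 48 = -27920/91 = -306.81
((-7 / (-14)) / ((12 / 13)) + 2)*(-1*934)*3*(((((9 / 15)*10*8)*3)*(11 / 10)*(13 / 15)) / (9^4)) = -8147282 / 54675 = -149.01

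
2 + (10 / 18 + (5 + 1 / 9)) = 23 / 3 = 7.67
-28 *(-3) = 84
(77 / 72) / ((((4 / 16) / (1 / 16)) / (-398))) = -15323 / 144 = -106.41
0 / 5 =0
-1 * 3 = -3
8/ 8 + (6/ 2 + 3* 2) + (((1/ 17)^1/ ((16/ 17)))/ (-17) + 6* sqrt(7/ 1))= 2719/ 272 + 6* sqrt(7)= 25.87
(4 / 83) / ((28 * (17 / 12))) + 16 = 158044 / 9877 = 16.00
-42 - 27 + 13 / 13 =-68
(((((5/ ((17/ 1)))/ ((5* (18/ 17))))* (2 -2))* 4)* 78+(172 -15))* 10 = 1570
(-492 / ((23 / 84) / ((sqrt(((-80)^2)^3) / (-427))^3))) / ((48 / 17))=280649269248000000000 / 255807587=1097110811056.59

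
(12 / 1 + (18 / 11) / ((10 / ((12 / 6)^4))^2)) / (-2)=-2226 / 275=-8.09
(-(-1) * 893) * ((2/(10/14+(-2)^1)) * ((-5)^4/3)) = -7813750/27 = -289398.15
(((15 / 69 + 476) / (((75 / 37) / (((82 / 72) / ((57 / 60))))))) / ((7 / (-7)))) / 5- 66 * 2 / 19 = -2073889 / 32775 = -63.28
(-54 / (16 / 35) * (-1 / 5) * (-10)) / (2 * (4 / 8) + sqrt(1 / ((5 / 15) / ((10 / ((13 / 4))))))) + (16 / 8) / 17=209701 / 7276- 945 * sqrt(390) / 214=-58.39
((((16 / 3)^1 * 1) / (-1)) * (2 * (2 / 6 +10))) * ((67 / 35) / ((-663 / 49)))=465248 / 29835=15.59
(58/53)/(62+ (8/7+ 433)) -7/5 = -1286453/920345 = -1.40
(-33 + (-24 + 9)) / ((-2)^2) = -12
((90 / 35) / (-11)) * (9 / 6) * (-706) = 19062 / 77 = 247.56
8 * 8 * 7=448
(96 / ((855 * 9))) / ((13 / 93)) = 992 / 11115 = 0.09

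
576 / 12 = 48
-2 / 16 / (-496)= 1 / 3968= 0.00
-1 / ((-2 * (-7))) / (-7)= 1 / 98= 0.01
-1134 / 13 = -87.23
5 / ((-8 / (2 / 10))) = -1 / 8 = -0.12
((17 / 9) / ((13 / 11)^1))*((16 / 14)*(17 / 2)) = 12716 / 819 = 15.53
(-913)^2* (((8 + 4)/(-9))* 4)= -13337104/3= -4445701.33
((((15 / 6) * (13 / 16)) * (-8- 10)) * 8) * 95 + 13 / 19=-1055899 / 38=-27786.82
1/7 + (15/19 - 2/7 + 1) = 1.65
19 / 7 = 2.71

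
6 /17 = 0.35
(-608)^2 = 369664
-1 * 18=-18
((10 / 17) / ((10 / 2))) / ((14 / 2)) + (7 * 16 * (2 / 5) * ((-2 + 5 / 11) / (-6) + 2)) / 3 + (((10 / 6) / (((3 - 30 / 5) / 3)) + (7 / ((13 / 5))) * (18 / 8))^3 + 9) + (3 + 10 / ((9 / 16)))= 3681698854853 / 24847542720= 148.17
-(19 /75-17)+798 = 61106 /75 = 814.75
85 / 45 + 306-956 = -5833 / 9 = -648.11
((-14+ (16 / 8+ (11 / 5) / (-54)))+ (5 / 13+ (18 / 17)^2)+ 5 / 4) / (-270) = 18837259 / 547770600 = 0.03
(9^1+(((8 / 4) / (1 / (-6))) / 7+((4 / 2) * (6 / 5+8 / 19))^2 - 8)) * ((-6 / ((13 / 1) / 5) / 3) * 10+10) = 3713538 / 164255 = 22.61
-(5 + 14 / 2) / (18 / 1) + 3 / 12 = -5 / 12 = -0.42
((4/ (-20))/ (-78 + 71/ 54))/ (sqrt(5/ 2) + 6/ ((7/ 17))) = 77112/ 425756915- 2646 * sqrt(10)/ 425756915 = 0.00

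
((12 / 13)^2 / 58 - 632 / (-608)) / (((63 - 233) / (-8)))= 392651 / 7915115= 0.05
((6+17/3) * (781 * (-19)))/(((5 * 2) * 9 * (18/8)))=-207746/243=-854.92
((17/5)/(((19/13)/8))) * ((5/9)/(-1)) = -1768/171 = -10.34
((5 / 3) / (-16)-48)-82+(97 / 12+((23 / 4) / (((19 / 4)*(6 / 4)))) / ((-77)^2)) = -219932057 / 1802416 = -122.02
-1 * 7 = -7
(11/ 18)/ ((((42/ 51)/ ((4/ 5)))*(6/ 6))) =187/ 315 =0.59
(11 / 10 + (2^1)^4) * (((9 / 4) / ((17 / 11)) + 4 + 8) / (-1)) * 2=-31293 / 68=-460.19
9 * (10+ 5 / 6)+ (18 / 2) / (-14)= 678 / 7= 96.86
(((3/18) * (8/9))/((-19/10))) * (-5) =200/513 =0.39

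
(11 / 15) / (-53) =-11 / 795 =-0.01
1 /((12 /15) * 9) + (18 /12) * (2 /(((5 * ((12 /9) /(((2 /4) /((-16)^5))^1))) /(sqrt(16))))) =13107119 /94371840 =0.14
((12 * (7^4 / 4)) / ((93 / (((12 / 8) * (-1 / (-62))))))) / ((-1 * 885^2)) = -2401 / 1003572300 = -0.00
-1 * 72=-72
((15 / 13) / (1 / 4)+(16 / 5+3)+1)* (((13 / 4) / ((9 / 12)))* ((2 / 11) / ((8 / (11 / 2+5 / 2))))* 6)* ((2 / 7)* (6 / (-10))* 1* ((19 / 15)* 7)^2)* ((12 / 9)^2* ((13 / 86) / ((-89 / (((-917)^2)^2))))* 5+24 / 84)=8036042156518.42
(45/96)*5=75/32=2.34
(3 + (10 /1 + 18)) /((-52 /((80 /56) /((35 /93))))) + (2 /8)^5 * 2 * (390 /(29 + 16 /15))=-2.24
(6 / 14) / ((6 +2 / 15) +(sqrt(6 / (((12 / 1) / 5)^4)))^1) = 1589760 / 22641857 -45000*sqrt(6) / 22641857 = 0.07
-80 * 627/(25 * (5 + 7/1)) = -836/5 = -167.20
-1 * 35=-35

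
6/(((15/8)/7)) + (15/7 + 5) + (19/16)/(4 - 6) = 32423/1120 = 28.95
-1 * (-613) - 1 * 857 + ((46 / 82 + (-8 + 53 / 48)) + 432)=357517 / 1968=181.67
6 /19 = 0.32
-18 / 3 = -6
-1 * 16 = -16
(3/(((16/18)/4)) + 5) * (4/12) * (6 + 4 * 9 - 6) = 222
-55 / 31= -1.77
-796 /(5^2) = -796 /25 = -31.84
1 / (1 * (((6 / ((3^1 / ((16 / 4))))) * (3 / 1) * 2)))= 0.02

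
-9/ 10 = -0.90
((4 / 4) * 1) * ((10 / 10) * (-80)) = -80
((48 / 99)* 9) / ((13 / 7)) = 336 / 143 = 2.35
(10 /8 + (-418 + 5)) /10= -1647 /40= -41.18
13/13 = 1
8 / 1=8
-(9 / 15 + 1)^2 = -64 / 25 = -2.56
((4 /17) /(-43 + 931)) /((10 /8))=2 /9435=0.00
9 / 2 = 4.50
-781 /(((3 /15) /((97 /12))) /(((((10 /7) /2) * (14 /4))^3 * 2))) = -47348125 /48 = -986419.27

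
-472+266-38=-244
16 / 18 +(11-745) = -733.11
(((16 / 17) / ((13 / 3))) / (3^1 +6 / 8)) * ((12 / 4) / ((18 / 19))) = 608 / 3315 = 0.18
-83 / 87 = -0.95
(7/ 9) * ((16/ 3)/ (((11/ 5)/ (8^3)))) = 286720/ 297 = 965.39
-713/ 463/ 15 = -713/ 6945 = -0.10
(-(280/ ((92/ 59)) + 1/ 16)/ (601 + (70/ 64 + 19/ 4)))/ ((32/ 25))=-1652575/ 7146192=-0.23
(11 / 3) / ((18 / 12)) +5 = 67 / 9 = 7.44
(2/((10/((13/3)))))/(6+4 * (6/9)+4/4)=13/145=0.09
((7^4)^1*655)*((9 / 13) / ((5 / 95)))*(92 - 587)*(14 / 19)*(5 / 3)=-163477487250 / 13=-12575191326.92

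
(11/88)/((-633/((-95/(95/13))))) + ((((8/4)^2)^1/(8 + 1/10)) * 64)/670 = 455645/9160776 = 0.05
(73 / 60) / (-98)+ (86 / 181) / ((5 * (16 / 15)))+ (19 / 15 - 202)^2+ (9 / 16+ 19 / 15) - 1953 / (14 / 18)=37784.78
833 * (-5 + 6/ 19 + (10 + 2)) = 115787/ 19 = 6094.05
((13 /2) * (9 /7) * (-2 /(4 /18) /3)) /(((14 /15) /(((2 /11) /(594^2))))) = -65 /4695768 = -0.00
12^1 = 12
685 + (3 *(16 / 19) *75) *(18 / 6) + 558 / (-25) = 584773 / 475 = 1231.10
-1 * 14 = -14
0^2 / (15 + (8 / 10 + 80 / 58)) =0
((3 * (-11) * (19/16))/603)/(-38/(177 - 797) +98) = -32395/48881592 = -0.00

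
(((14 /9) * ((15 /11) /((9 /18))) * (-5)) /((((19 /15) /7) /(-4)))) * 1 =98000 /209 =468.90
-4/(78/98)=-196/39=-5.03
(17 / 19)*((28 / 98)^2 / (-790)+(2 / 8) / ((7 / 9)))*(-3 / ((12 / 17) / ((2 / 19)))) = -7189453 / 55897240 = -0.13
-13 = -13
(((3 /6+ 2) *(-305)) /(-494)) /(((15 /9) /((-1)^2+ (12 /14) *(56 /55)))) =18849 /10868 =1.73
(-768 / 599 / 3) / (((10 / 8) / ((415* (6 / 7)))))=-509952 / 4193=-121.62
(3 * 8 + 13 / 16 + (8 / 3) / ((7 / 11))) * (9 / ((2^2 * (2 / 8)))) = 29235 / 112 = 261.03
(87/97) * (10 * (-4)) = -3480/97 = -35.88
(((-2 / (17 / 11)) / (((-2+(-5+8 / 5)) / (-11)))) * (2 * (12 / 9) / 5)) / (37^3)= -1936 / 69749181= -0.00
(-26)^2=676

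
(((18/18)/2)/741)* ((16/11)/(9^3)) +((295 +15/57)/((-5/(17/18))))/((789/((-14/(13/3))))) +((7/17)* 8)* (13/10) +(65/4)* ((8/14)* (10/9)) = 13787934303256/929846232315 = 14.83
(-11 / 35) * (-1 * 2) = 22 / 35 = 0.63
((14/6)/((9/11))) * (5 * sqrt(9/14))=55 * sqrt(14)/18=11.43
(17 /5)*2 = 6.80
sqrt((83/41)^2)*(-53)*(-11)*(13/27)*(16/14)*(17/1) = 85551752/7749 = 11040.36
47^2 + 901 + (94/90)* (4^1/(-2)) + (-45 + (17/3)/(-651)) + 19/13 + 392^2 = 19895882161/126945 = 156728.36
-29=-29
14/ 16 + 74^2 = 43815/ 8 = 5476.88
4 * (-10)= -40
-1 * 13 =-13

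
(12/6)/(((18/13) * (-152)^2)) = 13/207936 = 0.00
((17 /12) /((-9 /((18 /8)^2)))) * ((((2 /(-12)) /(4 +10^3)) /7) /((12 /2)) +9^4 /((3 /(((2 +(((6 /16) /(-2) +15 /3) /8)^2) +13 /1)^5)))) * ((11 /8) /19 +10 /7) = -948283224279428461267244532354138181795 /423754491680049240261770870784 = -2237812797.03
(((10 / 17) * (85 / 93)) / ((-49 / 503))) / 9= -25150 / 41013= -0.61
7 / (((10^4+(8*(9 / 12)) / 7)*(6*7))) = 7 / 420036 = 0.00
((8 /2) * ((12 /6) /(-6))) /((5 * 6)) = -0.04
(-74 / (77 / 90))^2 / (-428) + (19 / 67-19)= -1538497662 / 42505001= -36.20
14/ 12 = 7/ 6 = 1.17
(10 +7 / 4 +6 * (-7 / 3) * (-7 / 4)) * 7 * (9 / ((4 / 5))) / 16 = 45675 / 256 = 178.42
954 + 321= 1275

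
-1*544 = -544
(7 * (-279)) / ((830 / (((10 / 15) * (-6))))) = 3906 / 415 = 9.41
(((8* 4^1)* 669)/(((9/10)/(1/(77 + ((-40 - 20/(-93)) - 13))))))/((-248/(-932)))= 2078360/563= 3691.58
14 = 14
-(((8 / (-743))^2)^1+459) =-253390555 / 552049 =-459.00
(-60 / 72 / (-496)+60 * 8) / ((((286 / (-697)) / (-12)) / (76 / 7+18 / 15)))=42016600699 / 248248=169252.52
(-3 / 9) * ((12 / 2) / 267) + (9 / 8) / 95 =883 / 202920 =0.00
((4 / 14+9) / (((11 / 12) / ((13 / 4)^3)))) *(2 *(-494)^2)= 26137170735 / 154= 169721887.89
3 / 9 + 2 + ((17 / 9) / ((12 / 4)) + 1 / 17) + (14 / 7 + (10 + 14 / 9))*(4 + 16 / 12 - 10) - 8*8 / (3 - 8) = -108869 / 2295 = -47.44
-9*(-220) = 1980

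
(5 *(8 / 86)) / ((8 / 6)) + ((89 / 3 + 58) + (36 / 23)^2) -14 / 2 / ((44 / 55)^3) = 335389925 / 4367424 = 76.79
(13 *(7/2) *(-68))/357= -26/3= -8.67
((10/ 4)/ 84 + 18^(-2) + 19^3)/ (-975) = -31112573/ 4422600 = -7.03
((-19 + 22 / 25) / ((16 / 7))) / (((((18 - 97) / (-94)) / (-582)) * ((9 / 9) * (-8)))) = -43369767 / 63200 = -686.23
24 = 24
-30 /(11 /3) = -90 /11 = -8.18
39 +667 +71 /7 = 716.14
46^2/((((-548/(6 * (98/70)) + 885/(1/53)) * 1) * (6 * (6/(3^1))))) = 3703/983635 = 0.00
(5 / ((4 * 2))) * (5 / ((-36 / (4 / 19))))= -25 / 1368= -0.02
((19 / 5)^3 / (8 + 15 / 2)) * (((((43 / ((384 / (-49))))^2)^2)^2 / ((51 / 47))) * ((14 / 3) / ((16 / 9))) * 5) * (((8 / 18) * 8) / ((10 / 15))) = 876542515238958120577267899655811 / 4671557322233614014873600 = 187633899.10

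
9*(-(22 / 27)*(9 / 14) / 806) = -33 / 5642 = -0.01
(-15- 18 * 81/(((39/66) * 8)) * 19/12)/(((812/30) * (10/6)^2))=-1413369/211120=-6.69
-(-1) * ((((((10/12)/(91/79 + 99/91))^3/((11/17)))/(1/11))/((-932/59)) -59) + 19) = -33664368856721581715/840444676068208896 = -40.06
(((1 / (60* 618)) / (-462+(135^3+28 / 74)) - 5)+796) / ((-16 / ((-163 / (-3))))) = -435136337374579831 / 161995332412800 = -2686.10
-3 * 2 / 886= -3 / 443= -0.01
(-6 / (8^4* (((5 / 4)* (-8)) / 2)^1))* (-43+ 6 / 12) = -51 / 4096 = -0.01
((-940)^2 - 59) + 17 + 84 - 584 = 883058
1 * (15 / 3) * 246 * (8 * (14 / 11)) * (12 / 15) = 110208 / 11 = 10018.91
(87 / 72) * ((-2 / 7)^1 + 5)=319 / 56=5.70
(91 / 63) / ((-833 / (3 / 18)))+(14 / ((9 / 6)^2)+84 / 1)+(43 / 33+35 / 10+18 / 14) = 23827358 / 247401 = 96.31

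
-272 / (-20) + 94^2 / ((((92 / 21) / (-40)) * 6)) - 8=-1545656 / 115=-13440.49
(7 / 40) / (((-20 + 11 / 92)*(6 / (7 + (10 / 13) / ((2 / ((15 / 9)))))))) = -0.01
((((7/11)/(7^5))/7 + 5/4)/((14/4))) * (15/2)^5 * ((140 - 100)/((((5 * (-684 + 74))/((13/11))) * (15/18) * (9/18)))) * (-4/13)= 84234947625/868367269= 97.00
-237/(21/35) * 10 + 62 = -3888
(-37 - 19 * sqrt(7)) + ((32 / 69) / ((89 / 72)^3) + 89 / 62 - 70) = -105875667071 / 1005285794 - 19 * sqrt(7) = -155.59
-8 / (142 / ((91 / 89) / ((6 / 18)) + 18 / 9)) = -1804 / 6319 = -0.29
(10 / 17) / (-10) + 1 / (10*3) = -13 / 510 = -0.03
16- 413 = -397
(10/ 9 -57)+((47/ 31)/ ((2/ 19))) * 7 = 25073/ 558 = 44.93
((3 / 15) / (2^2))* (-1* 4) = -1 / 5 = -0.20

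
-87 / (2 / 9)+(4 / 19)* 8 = -14813 / 38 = -389.82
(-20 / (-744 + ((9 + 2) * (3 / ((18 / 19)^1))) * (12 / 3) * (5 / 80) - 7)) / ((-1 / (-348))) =33408 / 3563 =9.38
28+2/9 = 254/9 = 28.22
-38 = -38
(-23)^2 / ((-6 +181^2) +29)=529 / 32784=0.02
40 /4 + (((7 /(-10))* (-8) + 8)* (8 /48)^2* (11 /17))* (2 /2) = 461 /45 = 10.24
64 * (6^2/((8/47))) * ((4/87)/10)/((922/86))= 388032/66845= 5.80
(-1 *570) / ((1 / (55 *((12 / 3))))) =-125400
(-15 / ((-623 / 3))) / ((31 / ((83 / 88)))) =3735 / 1699544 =0.00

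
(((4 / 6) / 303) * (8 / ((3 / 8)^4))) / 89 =65536 / 6552981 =0.01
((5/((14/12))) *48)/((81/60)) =3200/21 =152.38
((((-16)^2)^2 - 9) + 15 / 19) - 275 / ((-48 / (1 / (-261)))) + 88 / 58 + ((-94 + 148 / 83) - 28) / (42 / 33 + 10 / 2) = 29768000712547 / 454403088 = 65510.12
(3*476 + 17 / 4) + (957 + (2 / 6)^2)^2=297268033 / 324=917493.93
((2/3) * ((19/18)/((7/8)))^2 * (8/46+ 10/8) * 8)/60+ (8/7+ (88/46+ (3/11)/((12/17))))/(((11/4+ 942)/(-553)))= -312613917811/170761918635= -1.83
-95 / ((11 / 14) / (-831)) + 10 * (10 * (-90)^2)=10015230 / 11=910475.45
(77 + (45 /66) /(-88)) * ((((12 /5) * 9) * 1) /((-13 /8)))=-8049078 /7865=-1023.40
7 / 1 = 7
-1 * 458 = -458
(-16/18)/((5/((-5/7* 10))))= 80/63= 1.27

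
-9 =-9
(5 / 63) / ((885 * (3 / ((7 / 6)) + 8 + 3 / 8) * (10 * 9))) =4 / 43942905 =0.00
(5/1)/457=5/457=0.01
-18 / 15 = -6 / 5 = -1.20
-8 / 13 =-0.62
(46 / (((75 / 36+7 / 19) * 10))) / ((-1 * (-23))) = 228 / 2795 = 0.08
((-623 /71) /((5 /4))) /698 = -1246 /123895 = -0.01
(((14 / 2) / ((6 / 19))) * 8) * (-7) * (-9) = 11172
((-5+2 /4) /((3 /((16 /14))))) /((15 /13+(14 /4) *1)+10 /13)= -104 /329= -0.32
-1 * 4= -4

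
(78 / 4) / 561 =13 / 374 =0.03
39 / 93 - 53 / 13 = -1474 / 403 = -3.66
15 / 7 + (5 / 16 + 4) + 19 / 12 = 2701 / 336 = 8.04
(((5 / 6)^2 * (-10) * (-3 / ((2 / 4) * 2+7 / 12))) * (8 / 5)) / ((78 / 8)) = 1600 / 741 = 2.16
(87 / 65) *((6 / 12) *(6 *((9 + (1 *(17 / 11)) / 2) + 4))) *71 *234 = 918800.67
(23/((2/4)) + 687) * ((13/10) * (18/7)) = 85761/35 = 2450.31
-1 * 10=-10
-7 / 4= -1.75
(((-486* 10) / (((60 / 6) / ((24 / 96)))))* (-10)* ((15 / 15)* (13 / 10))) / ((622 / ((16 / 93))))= 4212 / 9641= 0.44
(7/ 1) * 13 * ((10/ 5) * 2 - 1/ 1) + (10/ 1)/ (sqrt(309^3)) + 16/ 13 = 10 * sqrt(309)/ 95481 + 3565/ 13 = 274.23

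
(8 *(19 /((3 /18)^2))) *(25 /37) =136800 /37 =3697.30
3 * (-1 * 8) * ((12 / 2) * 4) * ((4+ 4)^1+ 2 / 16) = -4680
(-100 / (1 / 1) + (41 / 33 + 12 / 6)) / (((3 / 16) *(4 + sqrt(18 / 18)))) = -51088 / 495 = -103.21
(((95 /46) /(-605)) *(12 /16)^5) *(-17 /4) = 78489 /22798336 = 0.00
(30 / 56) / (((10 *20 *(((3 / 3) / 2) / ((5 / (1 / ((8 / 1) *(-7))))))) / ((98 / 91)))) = -21 / 13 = -1.62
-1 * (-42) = 42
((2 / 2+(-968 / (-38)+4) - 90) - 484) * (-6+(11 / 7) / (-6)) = 2716001 / 798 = 3403.51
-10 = -10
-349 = -349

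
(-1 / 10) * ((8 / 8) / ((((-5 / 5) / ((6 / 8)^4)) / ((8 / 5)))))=81 / 1600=0.05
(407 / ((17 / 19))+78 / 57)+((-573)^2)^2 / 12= 11606459960757 / 1292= 8983328143.00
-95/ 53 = -1.79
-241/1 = -241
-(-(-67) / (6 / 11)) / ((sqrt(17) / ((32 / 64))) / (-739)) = 544643*sqrt(17) / 204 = 11007.94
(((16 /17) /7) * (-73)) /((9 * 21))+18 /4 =200083 /44982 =4.45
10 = 10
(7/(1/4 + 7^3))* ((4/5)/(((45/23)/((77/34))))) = 99176/5251725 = 0.02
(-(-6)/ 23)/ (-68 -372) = -3/ 5060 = -0.00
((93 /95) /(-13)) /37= -93 /45695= -0.00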